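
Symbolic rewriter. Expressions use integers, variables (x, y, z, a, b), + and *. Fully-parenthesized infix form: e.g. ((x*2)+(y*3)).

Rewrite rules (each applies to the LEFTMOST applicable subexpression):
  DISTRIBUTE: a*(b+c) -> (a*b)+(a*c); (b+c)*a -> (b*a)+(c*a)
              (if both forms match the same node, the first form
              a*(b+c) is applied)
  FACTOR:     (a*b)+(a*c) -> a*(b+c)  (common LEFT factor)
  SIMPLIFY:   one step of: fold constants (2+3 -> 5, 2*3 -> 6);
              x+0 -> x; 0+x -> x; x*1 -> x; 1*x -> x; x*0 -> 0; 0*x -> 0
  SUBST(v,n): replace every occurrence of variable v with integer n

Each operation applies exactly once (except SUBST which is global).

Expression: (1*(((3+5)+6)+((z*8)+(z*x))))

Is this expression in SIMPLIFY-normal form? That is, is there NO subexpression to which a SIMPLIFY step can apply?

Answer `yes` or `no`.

Answer: no

Derivation:
Expression: (1*(((3+5)+6)+((z*8)+(z*x))))
Scanning for simplifiable subexpressions (pre-order)...
  at root: (1*(((3+5)+6)+((z*8)+(z*x)))) (SIMPLIFIABLE)
  at R: (((3+5)+6)+((z*8)+(z*x))) (not simplifiable)
  at RL: ((3+5)+6) (not simplifiable)
  at RLL: (3+5) (SIMPLIFIABLE)
  at RR: ((z*8)+(z*x)) (not simplifiable)
  at RRL: (z*8) (not simplifiable)
  at RRR: (z*x) (not simplifiable)
Found simplifiable subexpr at path root: (1*(((3+5)+6)+((z*8)+(z*x))))
One SIMPLIFY step would give: (((3+5)+6)+((z*8)+(z*x)))
-> NOT in normal form.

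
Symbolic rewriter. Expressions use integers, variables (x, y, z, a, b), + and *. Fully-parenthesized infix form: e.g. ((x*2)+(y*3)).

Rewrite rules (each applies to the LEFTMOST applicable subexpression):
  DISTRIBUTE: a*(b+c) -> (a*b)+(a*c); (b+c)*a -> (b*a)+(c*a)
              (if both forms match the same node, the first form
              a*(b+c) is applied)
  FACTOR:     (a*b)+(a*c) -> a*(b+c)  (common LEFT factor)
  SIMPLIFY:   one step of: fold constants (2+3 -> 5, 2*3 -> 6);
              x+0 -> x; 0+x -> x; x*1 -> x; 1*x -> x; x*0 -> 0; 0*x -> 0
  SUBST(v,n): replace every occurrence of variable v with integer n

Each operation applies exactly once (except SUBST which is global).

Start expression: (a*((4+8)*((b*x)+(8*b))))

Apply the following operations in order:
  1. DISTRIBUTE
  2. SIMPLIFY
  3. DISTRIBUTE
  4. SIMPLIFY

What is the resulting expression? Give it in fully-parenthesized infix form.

Answer: ((a*(12*(b*x)))+(a*(12*(8*b))))

Derivation:
Start: (a*((4+8)*((b*x)+(8*b))))
Apply DISTRIBUTE at R (target: ((4+8)*((b*x)+(8*b)))): (a*((4+8)*((b*x)+(8*b)))) -> (a*(((4+8)*(b*x))+((4+8)*(8*b))))
Apply SIMPLIFY at RLL (target: (4+8)): (a*(((4+8)*(b*x))+((4+8)*(8*b)))) -> (a*((12*(b*x))+((4+8)*(8*b))))
Apply DISTRIBUTE at root (target: (a*((12*(b*x))+((4+8)*(8*b))))): (a*((12*(b*x))+((4+8)*(8*b)))) -> ((a*(12*(b*x)))+(a*((4+8)*(8*b))))
Apply SIMPLIFY at RRL (target: (4+8)): ((a*(12*(b*x)))+(a*((4+8)*(8*b)))) -> ((a*(12*(b*x)))+(a*(12*(8*b))))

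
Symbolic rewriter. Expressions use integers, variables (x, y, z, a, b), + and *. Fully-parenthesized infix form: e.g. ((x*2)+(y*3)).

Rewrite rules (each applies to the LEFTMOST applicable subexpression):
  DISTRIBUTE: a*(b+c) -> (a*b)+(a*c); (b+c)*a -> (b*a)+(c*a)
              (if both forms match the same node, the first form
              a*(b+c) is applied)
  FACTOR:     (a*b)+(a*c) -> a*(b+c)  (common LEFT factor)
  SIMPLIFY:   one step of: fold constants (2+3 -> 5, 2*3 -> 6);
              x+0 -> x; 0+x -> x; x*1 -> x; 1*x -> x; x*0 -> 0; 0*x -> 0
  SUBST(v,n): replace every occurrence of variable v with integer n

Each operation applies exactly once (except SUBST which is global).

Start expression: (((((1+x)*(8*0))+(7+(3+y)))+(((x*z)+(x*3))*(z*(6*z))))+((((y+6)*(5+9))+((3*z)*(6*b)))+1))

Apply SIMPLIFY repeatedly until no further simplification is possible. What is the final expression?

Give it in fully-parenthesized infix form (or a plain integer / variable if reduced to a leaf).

Answer: (((7+(3+y))+(((x*z)+(x*3))*(z*(6*z))))+((((y+6)*14)+((3*z)*(6*b)))+1))

Derivation:
Start: (((((1+x)*(8*0))+(7+(3+y)))+(((x*z)+(x*3))*(z*(6*z))))+((((y+6)*(5+9))+((3*z)*(6*b)))+1))
Step 1: at LLLR: (8*0) -> 0; overall: (((((1+x)*(8*0))+(7+(3+y)))+(((x*z)+(x*3))*(z*(6*z))))+((((y+6)*(5+9))+((3*z)*(6*b)))+1)) -> (((((1+x)*0)+(7+(3+y)))+(((x*z)+(x*3))*(z*(6*z))))+((((y+6)*(5+9))+((3*z)*(6*b)))+1))
Step 2: at LLL: ((1+x)*0) -> 0; overall: (((((1+x)*0)+(7+(3+y)))+(((x*z)+(x*3))*(z*(6*z))))+((((y+6)*(5+9))+((3*z)*(6*b)))+1)) -> (((0+(7+(3+y)))+(((x*z)+(x*3))*(z*(6*z))))+((((y+6)*(5+9))+((3*z)*(6*b)))+1))
Step 3: at LL: (0+(7+(3+y))) -> (7+(3+y)); overall: (((0+(7+(3+y)))+(((x*z)+(x*3))*(z*(6*z))))+((((y+6)*(5+9))+((3*z)*(6*b)))+1)) -> (((7+(3+y))+(((x*z)+(x*3))*(z*(6*z))))+((((y+6)*(5+9))+((3*z)*(6*b)))+1))
Step 4: at RLLR: (5+9) -> 14; overall: (((7+(3+y))+(((x*z)+(x*3))*(z*(6*z))))+((((y+6)*(5+9))+((3*z)*(6*b)))+1)) -> (((7+(3+y))+(((x*z)+(x*3))*(z*(6*z))))+((((y+6)*14)+((3*z)*(6*b)))+1))
Fixed point: (((7+(3+y))+(((x*z)+(x*3))*(z*(6*z))))+((((y+6)*14)+((3*z)*(6*b)))+1))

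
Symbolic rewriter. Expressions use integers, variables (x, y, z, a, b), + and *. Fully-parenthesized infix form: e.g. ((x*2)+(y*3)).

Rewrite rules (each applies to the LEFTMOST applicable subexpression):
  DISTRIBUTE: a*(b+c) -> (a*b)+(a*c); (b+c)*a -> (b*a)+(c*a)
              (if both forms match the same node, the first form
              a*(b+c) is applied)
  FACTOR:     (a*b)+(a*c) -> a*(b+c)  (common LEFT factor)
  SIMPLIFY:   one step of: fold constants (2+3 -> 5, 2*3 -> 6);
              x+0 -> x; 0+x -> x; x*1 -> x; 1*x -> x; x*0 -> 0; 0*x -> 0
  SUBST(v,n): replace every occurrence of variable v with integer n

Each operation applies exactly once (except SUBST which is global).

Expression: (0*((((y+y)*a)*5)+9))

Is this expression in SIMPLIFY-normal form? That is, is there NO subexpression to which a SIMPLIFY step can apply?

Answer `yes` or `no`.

Answer: no

Derivation:
Expression: (0*((((y+y)*a)*5)+9))
Scanning for simplifiable subexpressions (pre-order)...
  at root: (0*((((y+y)*a)*5)+9)) (SIMPLIFIABLE)
  at R: ((((y+y)*a)*5)+9) (not simplifiable)
  at RL: (((y+y)*a)*5) (not simplifiable)
  at RLL: ((y+y)*a) (not simplifiable)
  at RLLL: (y+y) (not simplifiable)
Found simplifiable subexpr at path root: (0*((((y+y)*a)*5)+9))
One SIMPLIFY step would give: 0
-> NOT in normal form.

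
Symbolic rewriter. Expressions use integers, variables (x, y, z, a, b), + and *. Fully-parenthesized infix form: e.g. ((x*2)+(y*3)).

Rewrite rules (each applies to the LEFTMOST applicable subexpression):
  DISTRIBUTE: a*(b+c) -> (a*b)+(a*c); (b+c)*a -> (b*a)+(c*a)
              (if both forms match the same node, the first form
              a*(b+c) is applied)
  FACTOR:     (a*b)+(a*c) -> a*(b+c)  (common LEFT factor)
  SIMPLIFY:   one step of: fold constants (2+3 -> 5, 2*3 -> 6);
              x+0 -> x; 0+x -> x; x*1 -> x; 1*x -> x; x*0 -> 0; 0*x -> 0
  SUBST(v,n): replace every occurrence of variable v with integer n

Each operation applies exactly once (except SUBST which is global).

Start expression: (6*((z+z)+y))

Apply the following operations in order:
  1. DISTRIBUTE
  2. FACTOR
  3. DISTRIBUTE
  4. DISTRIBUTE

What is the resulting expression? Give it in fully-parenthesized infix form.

Answer: (((6*z)+(6*z))+(6*y))

Derivation:
Start: (6*((z+z)+y))
Apply DISTRIBUTE at root (target: (6*((z+z)+y))): (6*((z+z)+y)) -> ((6*(z+z))+(6*y))
Apply FACTOR at root (target: ((6*(z+z))+(6*y))): ((6*(z+z))+(6*y)) -> (6*((z+z)+y))
Apply DISTRIBUTE at root (target: (6*((z+z)+y))): (6*((z+z)+y)) -> ((6*(z+z))+(6*y))
Apply DISTRIBUTE at L (target: (6*(z+z))): ((6*(z+z))+(6*y)) -> (((6*z)+(6*z))+(6*y))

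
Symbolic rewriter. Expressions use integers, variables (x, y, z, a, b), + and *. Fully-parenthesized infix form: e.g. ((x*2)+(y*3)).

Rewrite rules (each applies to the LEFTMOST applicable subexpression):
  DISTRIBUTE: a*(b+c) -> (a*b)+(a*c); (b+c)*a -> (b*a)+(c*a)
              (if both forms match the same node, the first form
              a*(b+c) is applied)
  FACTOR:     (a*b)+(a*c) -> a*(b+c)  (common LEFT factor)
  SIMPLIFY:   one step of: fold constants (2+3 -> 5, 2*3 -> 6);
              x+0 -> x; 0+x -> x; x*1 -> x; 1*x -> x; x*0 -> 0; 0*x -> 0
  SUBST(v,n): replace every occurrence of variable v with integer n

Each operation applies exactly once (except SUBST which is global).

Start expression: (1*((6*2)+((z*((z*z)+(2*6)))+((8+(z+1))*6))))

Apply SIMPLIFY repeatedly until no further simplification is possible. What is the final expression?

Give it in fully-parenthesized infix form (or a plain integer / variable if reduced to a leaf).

Start: (1*((6*2)+((z*((z*z)+(2*6)))+((8+(z+1))*6))))
Step 1: at root: (1*((6*2)+((z*((z*z)+(2*6)))+((8+(z+1))*6)))) -> ((6*2)+((z*((z*z)+(2*6)))+((8+(z+1))*6))); overall: (1*((6*2)+((z*((z*z)+(2*6)))+((8+(z+1))*6)))) -> ((6*2)+((z*((z*z)+(2*6)))+((8+(z+1))*6)))
Step 2: at L: (6*2) -> 12; overall: ((6*2)+((z*((z*z)+(2*6)))+((8+(z+1))*6))) -> (12+((z*((z*z)+(2*6)))+((8+(z+1))*6)))
Step 3: at RLRR: (2*6) -> 12; overall: (12+((z*((z*z)+(2*6)))+((8+(z+1))*6))) -> (12+((z*((z*z)+12))+((8+(z+1))*6)))
Fixed point: (12+((z*((z*z)+12))+((8+(z+1))*6)))

Answer: (12+((z*((z*z)+12))+((8+(z+1))*6)))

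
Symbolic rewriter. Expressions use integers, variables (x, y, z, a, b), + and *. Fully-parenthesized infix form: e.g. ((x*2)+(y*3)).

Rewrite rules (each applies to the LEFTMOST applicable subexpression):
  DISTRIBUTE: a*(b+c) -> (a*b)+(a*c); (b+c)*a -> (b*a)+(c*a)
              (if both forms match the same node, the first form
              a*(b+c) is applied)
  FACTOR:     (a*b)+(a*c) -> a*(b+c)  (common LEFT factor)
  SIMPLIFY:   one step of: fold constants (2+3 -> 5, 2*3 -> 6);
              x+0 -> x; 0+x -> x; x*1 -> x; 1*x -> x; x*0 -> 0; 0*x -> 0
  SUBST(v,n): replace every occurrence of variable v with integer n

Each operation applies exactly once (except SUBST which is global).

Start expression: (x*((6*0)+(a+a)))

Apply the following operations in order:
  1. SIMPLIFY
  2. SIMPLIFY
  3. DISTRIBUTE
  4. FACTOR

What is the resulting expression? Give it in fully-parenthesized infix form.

Start: (x*((6*0)+(a+a)))
Apply SIMPLIFY at RL (target: (6*0)): (x*((6*0)+(a+a))) -> (x*(0+(a+a)))
Apply SIMPLIFY at R (target: (0+(a+a))): (x*(0+(a+a))) -> (x*(a+a))
Apply DISTRIBUTE at root (target: (x*(a+a))): (x*(a+a)) -> ((x*a)+(x*a))
Apply FACTOR at root (target: ((x*a)+(x*a))): ((x*a)+(x*a)) -> (x*(a+a))

Answer: (x*(a+a))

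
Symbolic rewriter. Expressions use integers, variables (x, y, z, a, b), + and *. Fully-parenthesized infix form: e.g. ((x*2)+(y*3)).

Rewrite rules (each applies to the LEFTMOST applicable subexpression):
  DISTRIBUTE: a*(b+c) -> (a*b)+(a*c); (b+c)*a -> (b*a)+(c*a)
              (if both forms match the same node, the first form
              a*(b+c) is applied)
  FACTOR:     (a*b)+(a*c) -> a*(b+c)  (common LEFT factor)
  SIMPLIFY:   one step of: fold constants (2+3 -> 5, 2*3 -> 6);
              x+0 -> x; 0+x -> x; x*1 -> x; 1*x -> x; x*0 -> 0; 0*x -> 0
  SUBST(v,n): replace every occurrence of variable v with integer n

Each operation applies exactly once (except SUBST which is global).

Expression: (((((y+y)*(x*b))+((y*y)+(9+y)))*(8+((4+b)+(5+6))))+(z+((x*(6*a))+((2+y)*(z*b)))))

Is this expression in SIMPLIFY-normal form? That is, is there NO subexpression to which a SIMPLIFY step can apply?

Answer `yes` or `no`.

Answer: no

Derivation:
Expression: (((((y+y)*(x*b))+((y*y)+(9+y)))*(8+((4+b)+(5+6))))+(z+((x*(6*a))+((2+y)*(z*b)))))
Scanning for simplifiable subexpressions (pre-order)...
  at root: (((((y+y)*(x*b))+((y*y)+(9+y)))*(8+((4+b)+(5+6))))+(z+((x*(6*a))+((2+y)*(z*b))))) (not simplifiable)
  at L: ((((y+y)*(x*b))+((y*y)+(9+y)))*(8+((4+b)+(5+6)))) (not simplifiable)
  at LL: (((y+y)*(x*b))+((y*y)+(9+y))) (not simplifiable)
  at LLL: ((y+y)*(x*b)) (not simplifiable)
  at LLLL: (y+y) (not simplifiable)
  at LLLR: (x*b) (not simplifiable)
  at LLR: ((y*y)+(9+y)) (not simplifiable)
  at LLRL: (y*y) (not simplifiable)
  at LLRR: (9+y) (not simplifiable)
  at LR: (8+((4+b)+(5+6))) (not simplifiable)
  at LRR: ((4+b)+(5+6)) (not simplifiable)
  at LRRL: (4+b) (not simplifiable)
  at LRRR: (5+6) (SIMPLIFIABLE)
  at R: (z+((x*(6*a))+((2+y)*(z*b)))) (not simplifiable)
  at RR: ((x*(6*a))+((2+y)*(z*b))) (not simplifiable)
  at RRL: (x*(6*a)) (not simplifiable)
  at RRLR: (6*a) (not simplifiable)
  at RRR: ((2+y)*(z*b)) (not simplifiable)
  at RRRL: (2+y) (not simplifiable)
  at RRRR: (z*b) (not simplifiable)
Found simplifiable subexpr at path LRRR: (5+6)
One SIMPLIFY step would give: (((((y+y)*(x*b))+((y*y)+(9+y)))*(8+((4+b)+11)))+(z+((x*(6*a))+((2+y)*(z*b)))))
-> NOT in normal form.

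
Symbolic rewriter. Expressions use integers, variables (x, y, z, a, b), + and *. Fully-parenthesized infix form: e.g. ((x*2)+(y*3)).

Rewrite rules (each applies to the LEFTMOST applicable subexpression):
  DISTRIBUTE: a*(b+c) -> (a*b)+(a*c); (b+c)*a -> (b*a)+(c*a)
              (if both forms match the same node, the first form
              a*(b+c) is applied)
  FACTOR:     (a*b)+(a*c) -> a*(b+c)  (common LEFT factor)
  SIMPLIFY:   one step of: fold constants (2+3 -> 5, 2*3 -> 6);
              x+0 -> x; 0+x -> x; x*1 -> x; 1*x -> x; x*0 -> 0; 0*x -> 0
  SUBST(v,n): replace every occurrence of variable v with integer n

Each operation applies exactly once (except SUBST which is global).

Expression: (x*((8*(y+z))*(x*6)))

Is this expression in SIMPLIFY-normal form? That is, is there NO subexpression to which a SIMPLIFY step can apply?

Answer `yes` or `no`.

Answer: yes

Derivation:
Expression: (x*((8*(y+z))*(x*6)))
Scanning for simplifiable subexpressions (pre-order)...
  at root: (x*((8*(y+z))*(x*6))) (not simplifiable)
  at R: ((8*(y+z))*(x*6)) (not simplifiable)
  at RL: (8*(y+z)) (not simplifiable)
  at RLR: (y+z) (not simplifiable)
  at RR: (x*6) (not simplifiable)
Result: no simplifiable subexpression found -> normal form.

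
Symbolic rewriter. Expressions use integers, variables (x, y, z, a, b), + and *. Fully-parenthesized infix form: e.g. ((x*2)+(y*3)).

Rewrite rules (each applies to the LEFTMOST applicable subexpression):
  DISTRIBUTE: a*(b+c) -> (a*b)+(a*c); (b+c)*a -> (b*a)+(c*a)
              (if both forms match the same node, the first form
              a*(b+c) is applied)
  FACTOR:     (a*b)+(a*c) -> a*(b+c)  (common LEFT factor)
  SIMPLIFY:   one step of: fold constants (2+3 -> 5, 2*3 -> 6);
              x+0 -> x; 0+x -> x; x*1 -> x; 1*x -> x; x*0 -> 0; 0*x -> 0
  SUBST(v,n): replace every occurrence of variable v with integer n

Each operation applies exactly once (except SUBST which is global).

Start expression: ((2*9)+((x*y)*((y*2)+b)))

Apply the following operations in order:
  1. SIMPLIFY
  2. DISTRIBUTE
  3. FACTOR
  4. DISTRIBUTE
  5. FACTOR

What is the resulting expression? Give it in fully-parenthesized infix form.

Answer: (18+((x*y)*((y*2)+b)))

Derivation:
Start: ((2*9)+((x*y)*((y*2)+b)))
Apply SIMPLIFY at L (target: (2*9)): ((2*9)+((x*y)*((y*2)+b))) -> (18+((x*y)*((y*2)+b)))
Apply DISTRIBUTE at R (target: ((x*y)*((y*2)+b))): (18+((x*y)*((y*2)+b))) -> (18+(((x*y)*(y*2))+((x*y)*b)))
Apply FACTOR at R (target: (((x*y)*(y*2))+((x*y)*b))): (18+(((x*y)*(y*2))+((x*y)*b))) -> (18+((x*y)*((y*2)+b)))
Apply DISTRIBUTE at R (target: ((x*y)*((y*2)+b))): (18+((x*y)*((y*2)+b))) -> (18+(((x*y)*(y*2))+((x*y)*b)))
Apply FACTOR at R (target: (((x*y)*(y*2))+((x*y)*b))): (18+(((x*y)*(y*2))+((x*y)*b))) -> (18+((x*y)*((y*2)+b)))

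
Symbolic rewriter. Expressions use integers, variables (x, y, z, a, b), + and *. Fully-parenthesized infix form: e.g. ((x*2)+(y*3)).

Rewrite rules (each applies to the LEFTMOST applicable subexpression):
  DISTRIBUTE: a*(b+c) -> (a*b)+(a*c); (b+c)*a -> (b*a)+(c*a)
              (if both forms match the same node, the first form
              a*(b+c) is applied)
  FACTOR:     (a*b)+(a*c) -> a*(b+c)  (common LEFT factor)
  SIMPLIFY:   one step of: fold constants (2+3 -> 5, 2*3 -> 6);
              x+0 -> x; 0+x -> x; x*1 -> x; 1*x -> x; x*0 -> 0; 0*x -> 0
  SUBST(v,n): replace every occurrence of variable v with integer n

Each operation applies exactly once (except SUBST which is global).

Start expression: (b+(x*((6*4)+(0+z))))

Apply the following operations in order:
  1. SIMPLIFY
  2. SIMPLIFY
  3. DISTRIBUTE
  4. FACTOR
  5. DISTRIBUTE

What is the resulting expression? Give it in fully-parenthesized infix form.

Start: (b+(x*((6*4)+(0+z))))
Apply SIMPLIFY at RRL (target: (6*4)): (b+(x*((6*4)+(0+z)))) -> (b+(x*(24+(0+z))))
Apply SIMPLIFY at RRR (target: (0+z)): (b+(x*(24+(0+z)))) -> (b+(x*(24+z)))
Apply DISTRIBUTE at R (target: (x*(24+z))): (b+(x*(24+z))) -> (b+((x*24)+(x*z)))
Apply FACTOR at R (target: ((x*24)+(x*z))): (b+((x*24)+(x*z))) -> (b+(x*(24+z)))
Apply DISTRIBUTE at R (target: (x*(24+z))): (b+(x*(24+z))) -> (b+((x*24)+(x*z)))

Answer: (b+((x*24)+(x*z)))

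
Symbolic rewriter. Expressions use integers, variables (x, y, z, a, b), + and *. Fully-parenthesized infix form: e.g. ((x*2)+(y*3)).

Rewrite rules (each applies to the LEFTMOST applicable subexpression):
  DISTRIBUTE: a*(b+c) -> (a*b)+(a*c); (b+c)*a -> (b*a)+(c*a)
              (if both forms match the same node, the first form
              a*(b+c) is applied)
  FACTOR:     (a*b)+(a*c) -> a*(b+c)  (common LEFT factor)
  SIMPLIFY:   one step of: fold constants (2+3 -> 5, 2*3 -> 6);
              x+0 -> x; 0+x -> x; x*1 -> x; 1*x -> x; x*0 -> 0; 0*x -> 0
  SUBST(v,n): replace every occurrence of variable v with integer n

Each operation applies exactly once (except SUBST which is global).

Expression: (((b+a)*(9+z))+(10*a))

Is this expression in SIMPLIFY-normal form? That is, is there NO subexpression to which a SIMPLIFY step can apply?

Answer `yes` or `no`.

Answer: yes

Derivation:
Expression: (((b+a)*(9+z))+(10*a))
Scanning for simplifiable subexpressions (pre-order)...
  at root: (((b+a)*(9+z))+(10*a)) (not simplifiable)
  at L: ((b+a)*(9+z)) (not simplifiable)
  at LL: (b+a) (not simplifiable)
  at LR: (9+z) (not simplifiable)
  at R: (10*a) (not simplifiable)
Result: no simplifiable subexpression found -> normal form.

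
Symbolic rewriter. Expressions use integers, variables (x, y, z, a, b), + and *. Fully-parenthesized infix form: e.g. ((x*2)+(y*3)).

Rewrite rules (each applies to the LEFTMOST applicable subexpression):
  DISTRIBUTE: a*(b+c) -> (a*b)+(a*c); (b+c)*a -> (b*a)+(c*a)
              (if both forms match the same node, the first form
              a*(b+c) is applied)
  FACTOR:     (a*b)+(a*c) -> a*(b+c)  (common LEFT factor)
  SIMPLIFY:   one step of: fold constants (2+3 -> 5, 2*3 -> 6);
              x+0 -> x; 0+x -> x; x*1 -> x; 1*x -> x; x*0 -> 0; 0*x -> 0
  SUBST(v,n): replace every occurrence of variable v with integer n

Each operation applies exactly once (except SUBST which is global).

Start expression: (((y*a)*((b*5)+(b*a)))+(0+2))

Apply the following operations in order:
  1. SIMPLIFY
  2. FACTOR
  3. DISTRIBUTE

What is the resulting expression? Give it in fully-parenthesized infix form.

Start: (((y*a)*((b*5)+(b*a)))+(0+2))
Apply SIMPLIFY at R (target: (0+2)): (((y*a)*((b*5)+(b*a)))+(0+2)) -> (((y*a)*((b*5)+(b*a)))+2)
Apply FACTOR at LR (target: ((b*5)+(b*a))): (((y*a)*((b*5)+(b*a)))+2) -> (((y*a)*(b*(5+a)))+2)
Apply DISTRIBUTE at LR (target: (b*(5+a))): (((y*a)*(b*(5+a)))+2) -> (((y*a)*((b*5)+(b*a)))+2)

Answer: (((y*a)*((b*5)+(b*a)))+2)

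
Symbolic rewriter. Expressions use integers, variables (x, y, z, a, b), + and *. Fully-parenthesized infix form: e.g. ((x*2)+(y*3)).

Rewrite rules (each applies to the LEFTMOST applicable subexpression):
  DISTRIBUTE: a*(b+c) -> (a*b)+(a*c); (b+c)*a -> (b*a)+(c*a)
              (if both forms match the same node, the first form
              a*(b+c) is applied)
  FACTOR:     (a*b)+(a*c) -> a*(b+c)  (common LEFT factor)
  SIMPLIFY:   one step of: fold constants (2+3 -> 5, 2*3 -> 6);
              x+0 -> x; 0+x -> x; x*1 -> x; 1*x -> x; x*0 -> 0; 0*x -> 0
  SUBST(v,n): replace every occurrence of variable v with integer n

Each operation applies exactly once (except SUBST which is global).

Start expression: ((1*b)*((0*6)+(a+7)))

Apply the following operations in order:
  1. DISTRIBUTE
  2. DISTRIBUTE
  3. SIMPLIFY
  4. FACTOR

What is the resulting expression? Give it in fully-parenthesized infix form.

Start: ((1*b)*((0*6)+(a+7)))
Apply DISTRIBUTE at root (target: ((1*b)*((0*6)+(a+7)))): ((1*b)*((0*6)+(a+7))) -> (((1*b)*(0*6))+((1*b)*(a+7)))
Apply DISTRIBUTE at R (target: ((1*b)*(a+7))): (((1*b)*(0*6))+((1*b)*(a+7))) -> (((1*b)*(0*6))+(((1*b)*a)+((1*b)*7)))
Apply SIMPLIFY at LL (target: (1*b)): (((1*b)*(0*6))+(((1*b)*a)+((1*b)*7))) -> ((b*(0*6))+(((1*b)*a)+((1*b)*7)))
Apply FACTOR at R (target: (((1*b)*a)+((1*b)*7))): ((b*(0*6))+(((1*b)*a)+((1*b)*7))) -> ((b*(0*6))+((1*b)*(a+7)))

Answer: ((b*(0*6))+((1*b)*(a+7)))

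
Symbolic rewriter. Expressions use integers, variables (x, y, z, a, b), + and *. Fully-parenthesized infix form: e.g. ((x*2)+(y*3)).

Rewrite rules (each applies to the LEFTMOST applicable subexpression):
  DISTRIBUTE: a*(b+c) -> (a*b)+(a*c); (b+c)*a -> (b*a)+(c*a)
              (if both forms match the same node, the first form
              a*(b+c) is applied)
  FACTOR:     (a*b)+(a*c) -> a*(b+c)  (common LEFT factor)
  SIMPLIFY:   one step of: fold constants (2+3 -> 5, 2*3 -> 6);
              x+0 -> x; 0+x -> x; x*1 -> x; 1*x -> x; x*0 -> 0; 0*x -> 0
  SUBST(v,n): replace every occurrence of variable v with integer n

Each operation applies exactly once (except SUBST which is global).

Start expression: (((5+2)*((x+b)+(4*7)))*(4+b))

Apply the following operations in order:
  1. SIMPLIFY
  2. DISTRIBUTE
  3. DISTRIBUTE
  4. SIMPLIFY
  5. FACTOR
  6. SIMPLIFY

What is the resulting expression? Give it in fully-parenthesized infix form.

Start: (((5+2)*((x+b)+(4*7)))*(4+b))
Apply SIMPLIFY at LL (target: (5+2)): (((5+2)*((x+b)+(4*7)))*(4+b)) -> ((7*((x+b)+(4*7)))*(4+b))
Apply DISTRIBUTE at root (target: ((7*((x+b)+(4*7)))*(4+b))): ((7*((x+b)+(4*7)))*(4+b)) -> (((7*((x+b)+(4*7)))*4)+((7*((x+b)+(4*7)))*b))
Apply DISTRIBUTE at LL (target: (7*((x+b)+(4*7)))): (((7*((x+b)+(4*7)))*4)+((7*((x+b)+(4*7)))*b)) -> ((((7*(x+b))+(7*(4*7)))*4)+((7*((x+b)+(4*7)))*b))
Apply SIMPLIFY at LLRR (target: (4*7)): ((((7*(x+b))+(7*(4*7)))*4)+((7*((x+b)+(4*7)))*b)) -> ((((7*(x+b))+(7*28))*4)+((7*((x+b)+(4*7)))*b))
Apply FACTOR at LL (target: ((7*(x+b))+(7*28))): ((((7*(x+b))+(7*28))*4)+((7*((x+b)+(4*7)))*b)) -> (((7*((x+b)+28))*4)+((7*((x+b)+(4*7)))*b))
Apply SIMPLIFY at RLRR (target: (4*7)): (((7*((x+b)+28))*4)+((7*((x+b)+(4*7)))*b)) -> (((7*((x+b)+28))*4)+((7*((x+b)+28))*b))

Answer: (((7*((x+b)+28))*4)+((7*((x+b)+28))*b))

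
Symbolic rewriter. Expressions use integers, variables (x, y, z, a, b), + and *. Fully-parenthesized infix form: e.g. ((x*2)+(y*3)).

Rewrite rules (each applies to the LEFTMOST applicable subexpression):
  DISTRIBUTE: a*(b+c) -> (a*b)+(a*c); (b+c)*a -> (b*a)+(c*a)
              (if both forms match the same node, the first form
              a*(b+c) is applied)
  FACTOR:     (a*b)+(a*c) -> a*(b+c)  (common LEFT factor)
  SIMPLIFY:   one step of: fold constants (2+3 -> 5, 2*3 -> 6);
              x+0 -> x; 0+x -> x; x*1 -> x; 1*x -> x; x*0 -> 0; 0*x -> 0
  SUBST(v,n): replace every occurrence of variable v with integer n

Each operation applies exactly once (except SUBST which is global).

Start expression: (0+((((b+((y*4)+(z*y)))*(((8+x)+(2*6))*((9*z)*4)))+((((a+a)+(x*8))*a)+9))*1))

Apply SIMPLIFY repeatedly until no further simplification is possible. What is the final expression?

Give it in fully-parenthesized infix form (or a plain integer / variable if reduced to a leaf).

Answer: (((b+((y*4)+(z*y)))*(((8+x)+12)*((9*z)*4)))+((((a+a)+(x*8))*a)+9))

Derivation:
Start: (0+((((b+((y*4)+(z*y)))*(((8+x)+(2*6))*((9*z)*4)))+((((a+a)+(x*8))*a)+9))*1))
Step 1: at root: (0+((((b+((y*4)+(z*y)))*(((8+x)+(2*6))*((9*z)*4)))+((((a+a)+(x*8))*a)+9))*1)) -> ((((b+((y*4)+(z*y)))*(((8+x)+(2*6))*((9*z)*4)))+((((a+a)+(x*8))*a)+9))*1); overall: (0+((((b+((y*4)+(z*y)))*(((8+x)+(2*6))*((9*z)*4)))+((((a+a)+(x*8))*a)+9))*1)) -> ((((b+((y*4)+(z*y)))*(((8+x)+(2*6))*((9*z)*4)))+((((a+a)+(x*8))*a)+9))*1)
Step 2: at root: ((((b+((y*4)+(z*y)))*(((8+x)+(2*6))*((9*z)*4)))+((((a+a)+(x*8))*a)+9))*1) -> (((b+((y*4)+(z*y)))*(((8+x)+(2*6))*((9*z)*4)))+((((a+a)+(x*8))*a)+9)); overall: ((((b+((y*4)+(z*y)))*(((8+x)+(2*6))*((9*z)*4)))+((((a+a)+(x*8))*a)+9))*1) -> (((b+((y*4)+(z*y)))*(((8+x)+(2*6))*((9*z)*4)))+((((a+a)+(x*8))*a)+9))
Step 3: at LRLR: (2*6) -> 12; overall: (((b+((y*4)+(z*y)))*(((8+x)+(2*6))*((9*z)*4)))+((((a+a)+(x*8))*a)+9)) -> (((b+((y*4)+(z*y)))*(((8+x)+12)*((9*z)*4)))+((((a+a)+(x*8))*a)+9))
Fixed point: (((b+((y*4)+(z*y)))*(((8+x)+12)*((9*z)*4)))+((((a+a)+(x*8))*a)+9))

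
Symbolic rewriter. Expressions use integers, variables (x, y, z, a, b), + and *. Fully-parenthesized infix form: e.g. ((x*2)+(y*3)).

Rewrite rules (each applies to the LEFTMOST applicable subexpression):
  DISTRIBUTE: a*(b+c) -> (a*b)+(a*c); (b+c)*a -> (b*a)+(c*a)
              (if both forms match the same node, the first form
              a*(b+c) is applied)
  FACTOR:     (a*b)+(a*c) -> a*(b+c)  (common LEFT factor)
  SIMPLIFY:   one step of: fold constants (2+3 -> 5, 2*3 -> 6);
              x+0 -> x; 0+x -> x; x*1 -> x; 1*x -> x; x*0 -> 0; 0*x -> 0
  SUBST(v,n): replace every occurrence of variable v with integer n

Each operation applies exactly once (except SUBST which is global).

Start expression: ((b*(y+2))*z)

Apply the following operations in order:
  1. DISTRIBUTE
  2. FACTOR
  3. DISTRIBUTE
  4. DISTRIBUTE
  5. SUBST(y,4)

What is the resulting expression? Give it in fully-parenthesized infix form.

Answer: (((b*4)*z)+((b*2)*z))

Derivation:
Start: ((b*(y+2))*z)
Apply DISTRIBUTE at L (target: (b*(y+2))): ((b*(y+2))*z) -> (((b*y)+(b*2))*z)
Apply FACTOR at L (target: ((b*y)+(b*2))): (((b*y)+(b*2))*z) -> ((b*(y+2))*z)
Apply DISTRIBUTE at L (target: (b*(y+2))): ((b*(y+2))*z) -> (((b*y)+(b*2))*z)
Apply DISTRIBUTE at root (target: (((b*y)+(b*2))*z)): (((b*y)+(b*2))*z) -> (((b*y)*z)+((b*2)*z))
Apply SUBST(y,4): (((b*y)*z)+((b*2)*z)) -> (((b*4)*z)+((b*2)*z))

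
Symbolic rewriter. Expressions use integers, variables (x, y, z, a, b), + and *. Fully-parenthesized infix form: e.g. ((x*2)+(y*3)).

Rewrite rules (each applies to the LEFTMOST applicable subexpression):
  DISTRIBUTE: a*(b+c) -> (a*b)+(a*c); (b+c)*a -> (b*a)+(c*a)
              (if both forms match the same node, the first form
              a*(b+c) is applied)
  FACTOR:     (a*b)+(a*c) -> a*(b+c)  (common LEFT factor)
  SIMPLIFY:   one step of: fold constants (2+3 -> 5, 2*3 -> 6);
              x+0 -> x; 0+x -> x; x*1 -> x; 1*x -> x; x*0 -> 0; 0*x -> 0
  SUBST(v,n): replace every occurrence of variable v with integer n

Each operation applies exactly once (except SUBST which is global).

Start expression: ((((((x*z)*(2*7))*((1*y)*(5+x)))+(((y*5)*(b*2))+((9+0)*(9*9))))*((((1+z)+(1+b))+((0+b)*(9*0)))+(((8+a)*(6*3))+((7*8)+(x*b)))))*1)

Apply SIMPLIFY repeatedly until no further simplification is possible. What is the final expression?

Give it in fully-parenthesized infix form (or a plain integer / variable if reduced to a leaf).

Start: ((((((x*z)*(2*7))*((1*y)*(5+x)))+(((y*5)*(b*2))+((9+0)*(9*9))))*((((1+z)+(1+b))+((0+b)*(9*0)))+(((8+a)*(6*3))+((7*8)+(x*b)))))*1)
Step 1: at root: ((((((x*z)*(2*7))*((1*y)*(5+x)))+(((y*5)*(b*2))+((9+0)*(9*9))))*((((1+z)+(1+b))+((0+b)*(9*0)))+(((8+a)*(6*3))+((7*8)+(x*b)))))*1) -> (((((x*z)*(2*7))*((1*y)*(5+x)))+(((y*5)*(b*2))+((9+0)*(9*9))))*((((1+z)+(1+b))+((0+b)*(9*0)))+(((8+a)*(6*3))+((7*8)+(x*b))))); overall: ((((((x*z)*(2*7))*((1*y)*(5+x)))+(((y*5)*(b*2))+((9+0)*(9*9))))*((((1+z)+(1+b))+((0+b)*(9*0)))+(((8+a)*(6*3))+((7*8)+(x*b)))))*1) -> (((((x*z)*(2*7))*((1*y)*(5+x)))+(((y*5)*(b*2))+((9+0)*(9*9))))*((((1+z)+(1+b))+((0+b)*(9*0)))+(((8+a)*(6*3))+((7*8)+(x*b)))))
Step 2: at LLLR: (2*7) -> 14; overall: (((((x*z)*(2*7))*((1*y)*(5+x)))+(((y*5)*(b*2))+((9+0)*(9*9))))*((((1+z)+(1+b))+((0+b)*(9*0)))+(((8+a)*(6*3))+((7*8)+(x*b))))) -> (((((x*z)*14)*((1*y)*(5+x)))+(((y*5)*(b*2))+((9+0)*(9*9))))*((((1+z)+(1+b))+((0+b)*(9*0)))+(((8+a)*(6*3))+((7*8)+(x*b)))))
Step 3: at LLRL: (1*y) -> y; overall: (((((x*z)*14)*((1*y)*(5+x)))+(((y*5)*(b*2))+((9+0)*(9*9))))*((((1+z)+(1+b))+((0+b)*(9*0)))+(((8+a)*(6*3))+((7*8)+(x*b))))) -> (((((x*z)*14)*(y*(5+x)))+(((y*5)*(b*2))+((9+0)*(9*9))))*((((1+z)+(1+b))+((0+b)*(9*0)))+(((8+a)*(6*3))+((7*8)+(x*b)))))
Step 4: at LRRL: (9+0) -> 9; overall: (((((x*z)*14)*(y*(5+x)))+(((y*5)*(b*2))+((9+0)*(9*9))))*((((1+z)+(1+b))+((0+b)*(9*0)))+(((8+a)*(6*3))+((7*8)+(x*b))))) -> (((((x*z)*14)*(y*(5+x)))+(((y*5)*(b*2))+(9*(9*9))))*((((1+z)+(1+b))+((0+b)*(9*0)))+(((8+a)*(6*3))+((7*8)+(x*b)))))
Step 5: at LRRR: (9*9) -> 81; overall: (((((x*z)*14)*(y*(5+x)))+(((y*5)*(b*2))+(9*(9*9))))*((((1+z)+(1+b))+((0+b)*(9*0)))+(((8+a)*(6*3))+((7*8)+(x*b))))) -> (((((x*z)*14)*(y*(5+x)))+(((y*5)*(b*2))+(9*81)))*((((1+z)+(1+b))+((0+b)*(9*0)))+(((8+a)*(6*3))+((7*8)+(x*b)))))
Step 6: at LRR: (9*81) -> 729; overall: (((((x*z)*14)*(y*(5+x)))+(((y*5)*(b*2))+(9*81)))*((((1+z)+(1+b))+((0+b)*(9*0)))+(((8+a)*(6*3))+((7*8)+(x*b))))) -> (((((x*z)*14)*(y*(5+x)))+(((y*5)*(b*2))+729))*((((1+z)+(1+b))+((0+b)*(9*0)))+(((8+a)*(6*3))+((7*8)+(x*b)))))
Step 7: at RLRL: (0+b) -> b; overall: (((((x*z)*14)*(y*(5+x)))+(((y*5)*(b*2))+729))*((((1+z)+(1+b))+((0+b)*(9*0)))+(((8+a)*(6*3))+((7*8)+(x*b))))) -> (((((x*z)*14)*(y*(5+x)))+(((y*5)*(b*2))+729))*((((1+z)+(1+b))+(b*(9*0)))+(((8+a)*(6*3))+((7*8)+(x*b)))))
Step 8: at RLRR: (9*0) -> 0; overall: (((((x*z)*14)*(y*(5+x)))+(((y*5)*(b*2))+729))*((((1+z)+(1+b))+(b*(9*0)))+(((8+a)*(6*3))+((7*8)+(x*b))))) -> (((((x*z)*14)*(y*(5+x)))+(((y*5)*(b*2))+729))*((((1+z)+(1+b))+(b*0))+(((8+a)*(6*3))+((7*8)+(x*b)))))
Step 9: at RLR: (b*0) -> 0; overall: (((((x*z)*14)*(y*(5+x)))+(((y*5)*(b*2))+729))*((((1+z)+(1+b))+(b*0))+(((8+a)*(6*3))+((7*8)+(x*b))))) -> (((((x*z)*14)*(y*(5+x)))+(((y*5)*(b*2))+729))*((((1+z)+(1+b))+0)+(((8+a)*(6*3))+((7*8)+(x*b)))))
Step 10: at RL: (((1+z)+(1+b))+0) -> ((1+z)+(1+b)); overall: (((((x*z)*14)*(y*(5+x)))+(((y*5)*(b*2))+729))*((((1+z)+(1+b))+0)+(((8+a)*(6*3))+((7*8)+(x*b))))) -> (((((x*z)*14)*(y*(5+x)))+(((y*5)*(b*2))+729))*(((1+z)+(1+b))+(((8+a)*(6*3))+((7*8)+(x*b)))))
Step 11: at RRLR: (6*3) -> 18; overall: (((((x*z)*14)*(y*(5+x)))+(((y*5)*(b*2))+729))*(((1+z)+(1+b))+(((8+a)*(6*3))+((7*8)+(x*b))))) -> (((((x*z)*14)*(y*(5+x)))+(((y*5)*(b*2))+729))*(((1+z)+(1+b))+(((8+a)*18)+((7*8)+(x*b)))))
Step 12: at RRRL: (7*8) -> 56; overall: (((((x*z)*14)*(y*(5+x)))+(((y*5)*(b*2))+729))*(((1+z)+(1+b))+(((8+a)*18)+((7*8)+(x*b))))) -> (((((x*z)*14)*(y*(5+x)))+(((y*5)*(b*2))+729))*(((1+z)+(1+b))+(((8+a)*18)+(56+(x*b)))))
Fixed point: (((((x*z)*14)*(y*(5+x)))+(((y*5)*(b*2))+729))*(((1+z)+(1+b))+(((8+a)*18)+(56+(x*b)))))

Answer: (((((x*z)*14)*(y*(5+x)))+(((y*5)*(b*2))+729))*(((1+z)+(1+b))+(((8+a)*18)+(56+(x*b)))))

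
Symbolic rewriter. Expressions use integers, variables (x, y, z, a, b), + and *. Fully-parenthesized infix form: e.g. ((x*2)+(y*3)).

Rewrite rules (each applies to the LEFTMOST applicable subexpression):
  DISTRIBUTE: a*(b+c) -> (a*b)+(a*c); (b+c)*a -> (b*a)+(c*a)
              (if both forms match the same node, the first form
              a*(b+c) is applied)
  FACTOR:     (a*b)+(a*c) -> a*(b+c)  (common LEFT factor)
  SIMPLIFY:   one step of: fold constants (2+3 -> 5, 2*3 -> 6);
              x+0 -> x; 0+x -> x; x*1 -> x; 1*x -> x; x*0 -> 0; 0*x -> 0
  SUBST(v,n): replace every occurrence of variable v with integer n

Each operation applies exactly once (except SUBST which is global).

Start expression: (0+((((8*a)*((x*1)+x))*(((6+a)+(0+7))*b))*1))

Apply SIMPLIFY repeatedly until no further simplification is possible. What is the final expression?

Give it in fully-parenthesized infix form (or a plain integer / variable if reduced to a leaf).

Start: (0+((((8*a)*((x*1)+x))*(((6+a)+(0+7))*b))*1))
Step 1: at root: (0+((((8*a)*((x*1)+x))*(((6+a)+(0+7))*b))*1)) -> ((((8*a)*((x*1)+x))*(((6+a)+(0+7))*b))*1); overall: (0+((((8*a)*((x*1)+x))*(((6+a)+(0+7))*b))*1)) -> ((((8*a)*((x*1)+x))*(((6+a)+(0+7))*b))*1)
Step 2: at root: ((((8*a)*((x*1)+x))*(((6+a)+(0+7))*b))*1) -> (((8*a)*((x*1)+x))*(((6+a)+(0+7))*b)); overall: ((((8*a)*((x*1)+x))*(((6+a)+(0+7))*b))*1) -> (((8*a)*((x*1)+x))*(((6+a)+(0+7))*b))
Step 3: at LRL: (x*1) -> x; overall: (((8*a)*((x*1)+x))*(((6+a)+(0+7))*b)) -> (((8*a)*(x+x))*(((6+a)+(0+7))*b))
Step 4: at RLR: (0+7) -> 7; overall: (((8*a)*(x+x))*(((6+a)+(0+7))*b)) -> (((8*a)*(x+x))*(((6+a)+7)*b))
Fixed point: (((8*a)*(x+x))*(((6+a)+7)*b))

Answer: (((8*a)*(x+x))*(((6+a)+7)*b))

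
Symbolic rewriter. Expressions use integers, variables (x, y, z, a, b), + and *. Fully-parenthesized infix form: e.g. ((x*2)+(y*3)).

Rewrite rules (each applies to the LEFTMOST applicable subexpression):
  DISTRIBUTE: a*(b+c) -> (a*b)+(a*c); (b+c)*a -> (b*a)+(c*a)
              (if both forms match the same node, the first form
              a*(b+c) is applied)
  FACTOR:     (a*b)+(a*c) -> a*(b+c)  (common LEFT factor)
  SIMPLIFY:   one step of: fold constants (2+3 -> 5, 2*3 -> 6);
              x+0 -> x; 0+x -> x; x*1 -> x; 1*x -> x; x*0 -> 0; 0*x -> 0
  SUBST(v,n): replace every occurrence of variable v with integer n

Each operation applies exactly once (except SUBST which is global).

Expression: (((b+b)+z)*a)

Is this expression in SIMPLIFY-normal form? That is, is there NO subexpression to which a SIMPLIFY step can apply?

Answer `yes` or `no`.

Answer: yes

Derivation:
Expression: (((b+b)+z)*a)
Scanning for simplifiable subexpressions (pre-order)...
  at root: (((b+b)+z)*a) (not simplifiable)
  at L: ((b+b)+z) (not simplifiable)
  at LL: (b+b) (not simplifiable)
Result: no simplifiable subexpression found -> normal form.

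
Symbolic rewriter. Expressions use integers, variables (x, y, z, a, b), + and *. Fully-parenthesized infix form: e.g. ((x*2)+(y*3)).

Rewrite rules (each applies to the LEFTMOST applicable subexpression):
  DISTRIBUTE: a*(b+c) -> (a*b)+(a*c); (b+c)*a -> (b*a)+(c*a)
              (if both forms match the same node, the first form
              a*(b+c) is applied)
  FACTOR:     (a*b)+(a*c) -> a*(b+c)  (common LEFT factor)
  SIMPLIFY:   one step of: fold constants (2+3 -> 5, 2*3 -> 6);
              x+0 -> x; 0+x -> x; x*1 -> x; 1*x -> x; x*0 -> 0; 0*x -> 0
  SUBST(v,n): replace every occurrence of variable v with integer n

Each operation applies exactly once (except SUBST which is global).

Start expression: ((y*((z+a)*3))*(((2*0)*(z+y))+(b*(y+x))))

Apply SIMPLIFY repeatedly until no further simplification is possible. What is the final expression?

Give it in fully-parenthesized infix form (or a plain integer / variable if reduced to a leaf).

Answer: ((y*((z+a)*3))*(b*(y+x)))

Derivation:
Start: ((y*((z+a)*3))*(((2*0)*(z+y))+(b*(y+x))))
Step 1: at RLL: (2*0) -> 0; overall: ((y*((z+a)*3))*(((2*0)*(z+y))+(b*(y+x)))) -> ((y*((z+a)*3))*((0*(z+y))+(b*(y+x))))
Step 2: at RL: (0*(z+y)) -> 0; overall: ((y*((z+a)*3))*((0*(z+y))+(b*(y+x)))) -> ((y*((z+a)*3))*(0+(b*(y+x))))
Step 3: at R: (0+(b*(y+x))) -> (b*(y+x)); overall: ((y*((z+a)*3))*(0+(b*(y+x)))) -> ((y*((z+a)*3))*(b*(y+x)))
Fixed point: ((y*((z+a)*3))*(b*(y+x)))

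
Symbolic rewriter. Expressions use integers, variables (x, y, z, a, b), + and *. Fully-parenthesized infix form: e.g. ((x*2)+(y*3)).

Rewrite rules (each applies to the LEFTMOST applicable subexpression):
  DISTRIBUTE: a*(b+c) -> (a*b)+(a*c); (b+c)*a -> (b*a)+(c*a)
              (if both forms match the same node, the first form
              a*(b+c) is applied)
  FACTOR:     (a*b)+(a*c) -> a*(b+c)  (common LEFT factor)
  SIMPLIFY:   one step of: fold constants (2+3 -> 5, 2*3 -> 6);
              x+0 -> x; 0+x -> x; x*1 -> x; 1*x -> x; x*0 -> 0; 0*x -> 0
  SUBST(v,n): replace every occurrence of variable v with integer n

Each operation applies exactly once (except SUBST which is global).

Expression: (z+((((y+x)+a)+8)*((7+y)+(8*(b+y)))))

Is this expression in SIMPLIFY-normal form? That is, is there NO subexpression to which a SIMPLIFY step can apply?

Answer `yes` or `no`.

Expression: (z+((((y+x)+a)+8)*((7+y)+(8*(b+y)))))
Scanning for simplifiable subexpressions (pre-order)...
  at root: (z+((((y+x)+a)+8)*((7+y)+(8*(b+y))))) (not simplifiable)
  at R: ((((y+x)+a)+8)*((7+y)+(8*(b+y)))) (not simplifiable)
  at RL: (((y+x)+a)+8) (not simplifiable)
  at RLL: ((y+x)+a) (not simplifiable)
  at RLLL: (y+x) (not simplifiable)
  at RR: ((7+y)+(8*(b+y))) (not simplifiable)
  at RRL: (7+y) (not simplifiable)
  at RRR: (8*(b+y)) (not simplifiable)
  at RRRR: (b+y) (not simplifiable)
Result: no simplifiable subexpression found -> normal form.

Answer: yes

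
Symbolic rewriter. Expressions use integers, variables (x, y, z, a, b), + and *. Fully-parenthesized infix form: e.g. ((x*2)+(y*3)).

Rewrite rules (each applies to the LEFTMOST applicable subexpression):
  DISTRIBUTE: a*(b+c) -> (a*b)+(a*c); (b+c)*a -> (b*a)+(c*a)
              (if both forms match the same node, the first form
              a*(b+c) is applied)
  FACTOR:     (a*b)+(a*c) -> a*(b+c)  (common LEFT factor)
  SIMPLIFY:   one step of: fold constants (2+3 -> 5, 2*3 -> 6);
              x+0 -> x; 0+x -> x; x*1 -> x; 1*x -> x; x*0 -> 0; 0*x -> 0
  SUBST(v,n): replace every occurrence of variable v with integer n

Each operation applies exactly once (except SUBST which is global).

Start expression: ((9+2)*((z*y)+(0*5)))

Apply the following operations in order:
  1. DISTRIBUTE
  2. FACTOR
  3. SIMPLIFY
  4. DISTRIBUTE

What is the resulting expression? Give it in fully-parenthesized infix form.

Answer: ((11*(z*y))+(11*(0*5)))

Derivation:
Start: ((9+2)*((z*y)+(0*5)))
Apply DISTRIBUTE at root (target: ((9+2)*((z*y)+(0*5)))): ((9+2)*((z*y)+(0*5))) -> (((9+2)*(z*y))+((9+2)*(0*5)))
Apply FACTOR at root (target: (((9+2)*(z*y))+((9+2)*(0*5)))): (((9+2)*(z*y))+((9+2)*(0*5))) -> ((9+2)*((z*y)+(0*5)))
Apply SIMPLIFY at L (target: (9+2)): ((9+2)*((z*y)+(0*5))) -> (11*((z*y)+(0*5)))
Apply DISTRIBUTE at root (target: (11*((z*y)+(0*5)))): (11*((z*y)+(0*5))) -> ((11*(z*y))+(11*(0*5)))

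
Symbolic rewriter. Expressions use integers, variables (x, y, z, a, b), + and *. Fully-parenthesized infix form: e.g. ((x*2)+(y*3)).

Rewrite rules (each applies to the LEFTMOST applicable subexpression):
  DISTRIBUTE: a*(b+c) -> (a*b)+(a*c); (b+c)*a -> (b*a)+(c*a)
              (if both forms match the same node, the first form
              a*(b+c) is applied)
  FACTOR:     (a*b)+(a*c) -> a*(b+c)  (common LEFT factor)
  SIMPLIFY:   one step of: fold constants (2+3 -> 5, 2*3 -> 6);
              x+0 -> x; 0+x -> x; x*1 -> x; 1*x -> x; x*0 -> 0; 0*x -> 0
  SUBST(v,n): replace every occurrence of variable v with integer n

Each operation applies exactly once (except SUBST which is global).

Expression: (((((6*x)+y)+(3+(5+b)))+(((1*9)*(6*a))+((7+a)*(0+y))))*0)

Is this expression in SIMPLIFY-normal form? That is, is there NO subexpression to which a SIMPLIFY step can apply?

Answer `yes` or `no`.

Expression: (((((6*x)+y)+(3+(5+b)))+(((1*9)*(6*a))+((7+a)*(0+y))))*0)
Scanning for simplifiable subexpressions (pre-order)...
  at root: (((((6*x)+y)+(3+(5+b)))+(((1*9)*(6*a))+((7+a)*(0+y))))*0) (SIMPLIFIABLE)
  at L: ((((6*x)+y)+(3+(5+b)))+(((1*9)*(6*a))+((7+a)*(0+y)))) (not simplifiable)
  at LL: (((6*x)+y)+(3+(5+b))) (not simplifiable)
  at LLL: ((6*x)+y) (not simplifiable)
  at LLLL: (6*x) (not simplifiable)
  at LLR: (3+(5+b)) (not simplifiable)
  at LLRR: (5+b) (not simplifiable)
  at LR: (((1*9)*(6*a))+((7+a)*(0+y))) (not simplifiable)
  at LRL: ((1*9)*(6*a)) (not simplifiable)
  at LRLL: (1*9) (SIMPLIFIABLE)
  at LRLR: (6*a) (not simplifiable)
  at LRR: ((7+a)*(0+y)) (not simplifiable)
  at LRRL: (7+a) (not simplifiable)
  at LRRR: (0+y) (SIMPLIFIABLE)
Found simplifiable subexpr at path root: (((((6*x)+y)+(3+(5+b)))+(((1*9)*(6*a))+((7+a)*(0+y))))*0)
One SIMPLIFY step would give: 0
-> NOT in normal form.

Answer: no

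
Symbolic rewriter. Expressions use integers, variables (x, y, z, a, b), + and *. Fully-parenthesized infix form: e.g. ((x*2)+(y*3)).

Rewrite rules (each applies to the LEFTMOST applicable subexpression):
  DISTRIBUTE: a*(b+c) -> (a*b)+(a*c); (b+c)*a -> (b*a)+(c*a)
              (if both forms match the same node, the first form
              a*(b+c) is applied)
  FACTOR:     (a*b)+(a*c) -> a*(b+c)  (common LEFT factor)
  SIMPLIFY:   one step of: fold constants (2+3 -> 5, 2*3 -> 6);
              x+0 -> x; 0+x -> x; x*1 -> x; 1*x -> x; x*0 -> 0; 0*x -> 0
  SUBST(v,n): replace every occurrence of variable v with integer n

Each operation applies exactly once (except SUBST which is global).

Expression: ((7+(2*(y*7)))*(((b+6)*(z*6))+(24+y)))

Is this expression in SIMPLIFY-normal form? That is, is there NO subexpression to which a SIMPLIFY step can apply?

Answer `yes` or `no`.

Expression: ((7+(2*(y*7)))*(((b+6)*(z*6))+(24+y)))
Scanning for simplifiable subexpressions (pre-order)...
  at root: ((7+(2*(y*7)))*(((b+6)*(z*6))+(24+y))) (not simplifiable)
  at L: (7+(2*(y*7))) (not simplifiable)
  at LR: (2*(y*7)) (not simplifiable)
  at LRR: (y*7) (not simplifiable)
  at R: (((b+6)*(z*6))+(24+y)) (not simplifiable)
  at RL: ((b+6)*(z*6)) (not simplifiable)
  at RLL: (b+6) (not simplifiable)
  at RLR: (z*6) (not simplifiable)
  at RR: (24+y) (not simplifiable)
Result: no simplifiable subexpression found -> normal form.

Answer: yes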